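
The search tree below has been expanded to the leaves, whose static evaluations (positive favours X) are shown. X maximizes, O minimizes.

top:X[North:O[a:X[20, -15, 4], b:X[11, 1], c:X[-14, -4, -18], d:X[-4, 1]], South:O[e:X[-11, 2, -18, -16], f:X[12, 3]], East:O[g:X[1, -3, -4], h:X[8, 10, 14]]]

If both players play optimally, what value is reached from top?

a (X): max(20, -15, 4) = 20
b (X): max(11, 1) = 11
c (X): max(-14, -4, -18) = -4
d (X): max(-4, 1) = 1
North (O): min(20, 11, -4, 1) = -4
e (X): max(-11, 2, -18, -16) = 2
f (X): max(12, 3) = 12
South (O): min(2, 12) = 2
g (X): max(1, -3, -4) = 1
h (X): max(8, 10, 14) = 14
East (O): min(1, 14) = 1
top (X): max(-4, 2, 1) = 2

2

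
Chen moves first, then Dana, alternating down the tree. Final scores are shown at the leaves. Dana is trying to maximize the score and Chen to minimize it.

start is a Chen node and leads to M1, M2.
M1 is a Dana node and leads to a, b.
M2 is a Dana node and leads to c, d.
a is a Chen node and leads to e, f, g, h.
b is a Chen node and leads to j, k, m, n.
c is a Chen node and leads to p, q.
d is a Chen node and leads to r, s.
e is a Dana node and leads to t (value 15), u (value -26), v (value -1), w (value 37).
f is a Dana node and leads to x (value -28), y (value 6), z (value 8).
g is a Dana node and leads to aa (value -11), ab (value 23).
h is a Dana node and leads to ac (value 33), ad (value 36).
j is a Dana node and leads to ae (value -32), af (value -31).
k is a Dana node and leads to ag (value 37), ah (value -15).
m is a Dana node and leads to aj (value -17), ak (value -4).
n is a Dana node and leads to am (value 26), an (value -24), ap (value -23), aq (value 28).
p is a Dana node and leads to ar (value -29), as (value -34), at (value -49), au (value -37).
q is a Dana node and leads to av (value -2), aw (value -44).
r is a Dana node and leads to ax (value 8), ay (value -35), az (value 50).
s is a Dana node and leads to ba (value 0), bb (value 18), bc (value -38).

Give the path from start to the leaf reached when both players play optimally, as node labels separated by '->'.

start -> M1 -> a -> f -> z

e (Dana): max(15, -26, -1, 37) = 37
f (Dana): max(-28, 6, 8) = 8
g (Dana): max(-11, 23) = 23
h (Dana): max(33, 36) = 36
a (Chen): min(37, 8, 23, 36) = 8
j (Dana): max(-32, -31) = -31
k (Dana): max(37, -15) = 37
m (Dana): max(-17, -4) = -4
n (Dana): max(26, -24, -23, 28) = 28
b (Chen): min(-31, 37, -4, 28) = -31
M1 (Dana): max(8, -31) = 8
p (Dana): max(-29, -34, -49, -37) = -29
q (Dana): max(-2, -44) = -2
c (Chen): min(-29, -2) = -29
r (Dana): max(8, -35, 50) = 50
s (Dana): max(0, 18, -38) = 18
d (Chen): min(50, 18) = 18
M2 (Dana): max(-29, 18) = 18
start (Chen): min(8, 18) = 8
At start, Chen picks M1 (lowest: 8).
At M1, Dana picks a (highest: 8).
At a, Chen picks f (lowest: 8).
At f, Dana picks z (highest: 8).
Terminal value 8.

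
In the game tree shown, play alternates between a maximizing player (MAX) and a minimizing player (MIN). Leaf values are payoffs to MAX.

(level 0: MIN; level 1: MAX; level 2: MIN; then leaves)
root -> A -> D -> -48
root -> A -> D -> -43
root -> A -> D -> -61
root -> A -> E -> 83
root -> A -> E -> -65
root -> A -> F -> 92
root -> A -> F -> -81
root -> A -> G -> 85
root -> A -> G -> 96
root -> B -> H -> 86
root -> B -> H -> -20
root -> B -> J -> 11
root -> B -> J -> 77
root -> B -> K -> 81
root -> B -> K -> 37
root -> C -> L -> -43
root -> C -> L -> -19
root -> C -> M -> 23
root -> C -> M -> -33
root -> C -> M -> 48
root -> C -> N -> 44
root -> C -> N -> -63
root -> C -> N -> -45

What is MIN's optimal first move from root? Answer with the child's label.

C

D (MIN): min(-48, -43, -61) = -61
E (MIN): min(83, -65) = -65
F (MIN): min(92, -81) = -81
G (MIN): min(85, 96) = 85
A (MAX): max(-61, -65, -81, 85) = 85
H (MIN): min(86, -20) = -20
J (MIN): min(11, 77) = 11
K (MIN): min(81, 37) = 37
B (MAX): max(-20, 11, 37) = 37
L (MIN): min(-43, -19) = -43
M (MIN): min(23, -33, 48) = -33
N (MIN): min(44, -63, -45) = -63
C (MAX): max(-43, -33, -63) = -33
root (MIN): min(85, 37, -33) = -33
MIN at root wants the lowest of {A=85, B=37, C=-33}, so chooses C.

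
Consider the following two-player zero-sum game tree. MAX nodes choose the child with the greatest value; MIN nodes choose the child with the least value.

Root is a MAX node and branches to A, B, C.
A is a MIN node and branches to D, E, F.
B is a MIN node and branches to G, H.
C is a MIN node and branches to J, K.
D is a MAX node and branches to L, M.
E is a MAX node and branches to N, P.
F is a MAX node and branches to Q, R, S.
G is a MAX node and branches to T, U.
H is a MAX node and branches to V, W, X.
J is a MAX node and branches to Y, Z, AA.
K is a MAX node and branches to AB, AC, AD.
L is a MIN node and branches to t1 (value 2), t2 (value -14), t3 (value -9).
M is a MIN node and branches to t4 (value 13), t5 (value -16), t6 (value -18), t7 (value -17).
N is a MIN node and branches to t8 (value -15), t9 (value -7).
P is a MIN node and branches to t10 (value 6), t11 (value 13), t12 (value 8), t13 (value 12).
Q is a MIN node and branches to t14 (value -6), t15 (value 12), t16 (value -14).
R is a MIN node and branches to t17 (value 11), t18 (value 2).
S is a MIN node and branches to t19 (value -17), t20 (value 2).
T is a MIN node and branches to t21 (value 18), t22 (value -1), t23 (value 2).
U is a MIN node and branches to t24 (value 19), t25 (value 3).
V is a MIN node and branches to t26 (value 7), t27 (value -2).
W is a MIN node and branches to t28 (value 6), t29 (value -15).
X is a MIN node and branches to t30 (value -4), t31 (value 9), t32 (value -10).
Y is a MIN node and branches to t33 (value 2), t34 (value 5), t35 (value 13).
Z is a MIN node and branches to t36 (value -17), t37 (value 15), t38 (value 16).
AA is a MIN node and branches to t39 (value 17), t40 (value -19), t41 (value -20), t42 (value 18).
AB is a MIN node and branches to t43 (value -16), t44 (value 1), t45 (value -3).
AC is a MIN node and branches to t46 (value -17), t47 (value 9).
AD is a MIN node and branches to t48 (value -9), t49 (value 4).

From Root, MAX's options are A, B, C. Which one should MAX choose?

B

L (MIN): min(2, -14, -9) = -14
M (MIN): min(13, -16, -18, -17) = -18
D (MAX): max(-14, -18) = -14
N (MIN): min(-15, -7) = -15
P (MIN): min(6, 13, 8, 12) = 6
E (MAX): max(-15, 6) = 6
Q (MIN): min(-6, 12, -14) = -14
R (MIN): min(11, 2) = 2
S (MIN): min(-17, 2) = -17
F (MAX): max(-14, 2, -17) = 2
A (MIN): min(-14, 6, 2) = -14
T (MIN): min(18, -1, 2) = -1
U (MIN): min(19, 3) = 3
G (MAX): max(-1, 3) = 3
V (MIN): min(7, -2) = -2
W (MIN): min(6, -15) = -15
X (MIN): min(-4, 9, -10) = -10
H (MAX): max(-2, -15, -10) = -2
B (MIN): min(3, -2) = -2
Y (MIN): min(2, 5, 13) = 2
Z (MIN): min(-17, 15, 16) = -17
AA (MIN): min(17, -19, -20, 18) = -20
J (MAX): max(2, -17, -20) = 2
AB (MIN): min(-16, 1, -3) = -16
AC (MIN): min(-17, 9) = -17
AD (MIN): min(-9, 4) = -9
K (MAX): max(-16, -17, -9) = -9
C (MIN): min(2, -9) = -9
Root (MAX): max(-14, -2, -9) = -2
MAX at Root wants the highest of {A=-14, B=-2, C=-9}, so chooses B.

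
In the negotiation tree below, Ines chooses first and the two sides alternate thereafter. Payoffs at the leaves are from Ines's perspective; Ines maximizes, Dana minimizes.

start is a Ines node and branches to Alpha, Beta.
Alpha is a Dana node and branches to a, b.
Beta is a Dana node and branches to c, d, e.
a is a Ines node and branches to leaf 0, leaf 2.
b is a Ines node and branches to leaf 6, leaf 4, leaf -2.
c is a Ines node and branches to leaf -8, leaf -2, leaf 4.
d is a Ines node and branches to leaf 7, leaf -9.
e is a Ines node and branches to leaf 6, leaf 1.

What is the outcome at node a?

a (Ines): max(0, 2) = 2

2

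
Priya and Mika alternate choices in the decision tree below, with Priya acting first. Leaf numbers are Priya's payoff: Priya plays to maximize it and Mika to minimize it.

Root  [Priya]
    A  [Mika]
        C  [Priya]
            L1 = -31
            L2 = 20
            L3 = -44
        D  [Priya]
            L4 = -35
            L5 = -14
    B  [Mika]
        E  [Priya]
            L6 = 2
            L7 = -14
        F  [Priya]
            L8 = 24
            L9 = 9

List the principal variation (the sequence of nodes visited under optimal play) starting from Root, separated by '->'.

Root -> B -> E -> L6

C (Priya): max(-31, 20, -44) = 20
D (Priya): max(-35, -14) = -14
A (Mika): min(20, -14) = -14
E (Priya): max(2, -14) = 2
F (Priya): max(24, 9) = 24
B (Mika): min(2, 24) = 2
Root (Priya): max(-14, 2) = 2
At Root, Priya picks B (highest: 2).
At B, Mika picks E (lowest: 2).
At E, Priya picks L6 (highest: 2).
Terminal value 2.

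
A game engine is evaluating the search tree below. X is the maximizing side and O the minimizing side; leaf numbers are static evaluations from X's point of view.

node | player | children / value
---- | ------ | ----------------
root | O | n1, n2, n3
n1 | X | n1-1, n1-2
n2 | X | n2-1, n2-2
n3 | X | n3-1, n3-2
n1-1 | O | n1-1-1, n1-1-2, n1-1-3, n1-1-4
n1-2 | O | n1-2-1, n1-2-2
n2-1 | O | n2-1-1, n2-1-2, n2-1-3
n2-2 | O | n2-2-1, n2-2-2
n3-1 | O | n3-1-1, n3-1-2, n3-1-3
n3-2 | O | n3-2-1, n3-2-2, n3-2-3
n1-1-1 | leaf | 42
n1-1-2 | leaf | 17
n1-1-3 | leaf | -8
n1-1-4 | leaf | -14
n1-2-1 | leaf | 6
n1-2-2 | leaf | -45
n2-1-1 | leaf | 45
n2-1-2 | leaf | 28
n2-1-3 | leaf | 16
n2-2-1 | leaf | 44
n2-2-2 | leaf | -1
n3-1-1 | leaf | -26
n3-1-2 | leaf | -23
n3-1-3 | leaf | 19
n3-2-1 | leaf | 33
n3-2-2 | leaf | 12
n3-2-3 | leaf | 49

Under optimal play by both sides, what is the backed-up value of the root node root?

-14

n1-1 (O): min(42, 17, -8, -14) = -14
n1-2 (O): min(6, -45) = -45
n1 (X): max(-14, -45) = -14
n2-1 (O): min(45, 28, 16) = 16
n2-2 (O): min(44, -1) = -1
n2 (X): max(16, -1) = 16
n3-1 (O): min(-26, -23, 19) = -26
n3-2 (O): min(33, 12, 49) = 12
n3 (X): max(-26, 12) = 12
root (O): min(-14, 16, 12) = -14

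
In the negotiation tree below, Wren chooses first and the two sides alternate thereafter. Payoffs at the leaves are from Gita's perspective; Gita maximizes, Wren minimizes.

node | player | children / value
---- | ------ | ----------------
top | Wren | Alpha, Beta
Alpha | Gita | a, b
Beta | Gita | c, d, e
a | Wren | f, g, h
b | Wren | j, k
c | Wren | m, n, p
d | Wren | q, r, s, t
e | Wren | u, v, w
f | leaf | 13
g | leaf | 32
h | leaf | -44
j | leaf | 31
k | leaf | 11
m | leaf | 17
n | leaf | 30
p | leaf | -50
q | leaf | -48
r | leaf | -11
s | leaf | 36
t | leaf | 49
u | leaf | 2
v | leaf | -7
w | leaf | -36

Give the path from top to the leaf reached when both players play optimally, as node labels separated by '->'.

top -> Beta -> e -> w

a (Wren): min(13, 32, -44) = -44
b (Wren): min(31, 11) = 11
Alpha (Gita): max(-44, 11) = 11
c (Wren): min(17, 30, -50) = -50
d (Wren): min(-48, -11, 36, 49) = -48
e (Wren): min(2, -7, -36) = -36
Beta (Gita): max(-50, -48, -36) = -36
top (Wren): min(11, -36) = -36
At top, Wren picks Beta (lowest: -36).
At Beta, Gita picks e (highest: -36).
At e, Wren picks w (lowest: -36).
Terminal value -36.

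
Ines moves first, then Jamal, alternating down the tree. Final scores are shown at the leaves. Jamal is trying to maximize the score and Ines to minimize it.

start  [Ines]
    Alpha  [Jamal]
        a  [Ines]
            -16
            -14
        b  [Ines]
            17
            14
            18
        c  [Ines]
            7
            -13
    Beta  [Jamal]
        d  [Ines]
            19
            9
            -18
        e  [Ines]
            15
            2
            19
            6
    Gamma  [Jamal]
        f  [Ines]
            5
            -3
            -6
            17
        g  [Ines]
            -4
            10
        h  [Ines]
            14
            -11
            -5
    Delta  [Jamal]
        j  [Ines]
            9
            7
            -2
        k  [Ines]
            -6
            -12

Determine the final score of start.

-4

a (Ines): min(-16, -14) = -16
b (Ines): min(17, 14, 18) = 14
c (Ines): min(7, -13) = -13
Alpha (Jamal): max(-16, 14, -13) = 14
d (Ines): min(19, 9, -18) = -18
e (Ines): min(15, 2, 19, 6) = 2
Beta (Jamal): max(-18, 2) = 2
f (Ines): min(5, -3, -6, 17) = -6
g (Ines): min(-4, 10) = -4
h (Ines): min(14, -11, -5) = -11
Gamma (Jamal): max(-6, -4, -11) = -4
j (Ines): min(9, 7, -2) = -2
k (Ines): min(-6, -12) = -12
Delta (Jamal): max(-2, -12) = -2
start (Ines): min(14, 2, -4, -2) = -4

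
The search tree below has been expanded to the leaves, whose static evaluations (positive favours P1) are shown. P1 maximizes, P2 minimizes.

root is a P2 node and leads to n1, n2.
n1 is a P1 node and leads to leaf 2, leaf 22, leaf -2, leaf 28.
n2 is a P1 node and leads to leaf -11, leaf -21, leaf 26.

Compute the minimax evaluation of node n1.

n1 (P1): max(2, 22, -2, 28) = 28

28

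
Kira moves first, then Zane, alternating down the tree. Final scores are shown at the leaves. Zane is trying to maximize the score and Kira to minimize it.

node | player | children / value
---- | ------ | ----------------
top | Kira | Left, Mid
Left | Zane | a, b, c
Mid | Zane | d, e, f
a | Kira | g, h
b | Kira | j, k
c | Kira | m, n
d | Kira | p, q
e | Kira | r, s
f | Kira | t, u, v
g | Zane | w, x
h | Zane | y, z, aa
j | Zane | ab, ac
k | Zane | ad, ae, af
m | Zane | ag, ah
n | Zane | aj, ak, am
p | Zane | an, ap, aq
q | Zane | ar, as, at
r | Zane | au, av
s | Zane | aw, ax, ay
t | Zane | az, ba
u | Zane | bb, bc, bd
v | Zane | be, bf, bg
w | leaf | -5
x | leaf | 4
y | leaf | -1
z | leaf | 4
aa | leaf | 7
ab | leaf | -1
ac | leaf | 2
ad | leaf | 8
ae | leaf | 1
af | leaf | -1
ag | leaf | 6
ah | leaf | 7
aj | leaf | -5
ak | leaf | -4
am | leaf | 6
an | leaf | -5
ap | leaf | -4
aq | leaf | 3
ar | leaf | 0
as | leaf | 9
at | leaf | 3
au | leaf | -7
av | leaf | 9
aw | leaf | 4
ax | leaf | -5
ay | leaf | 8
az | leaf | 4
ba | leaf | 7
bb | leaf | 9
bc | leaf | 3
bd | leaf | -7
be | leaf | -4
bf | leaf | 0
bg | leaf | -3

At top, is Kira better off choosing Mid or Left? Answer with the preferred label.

p (Zane): max(-5, -4, 3) = 3
q (Zane): max(0, 9, 3) = 9
d (Kira): min(3, 9) = 3
r (Zane): max(-7, 9) = 9
s (Zane): max(4, -5, 8) = 8
e (Kira): min(9, 8) = 8
t (Zane): max(4, 7) = 7
u (Zane): max(9, 3, -7) = 9
v (Zane): max(-4, 0, -3) = 0
f (Kira): min(7, 9, 0) = 0
Mid (Zane): max(3, 8, 0) = 8
g (Zane): max(-5, 4) = 4
h (Zane): max(-1, 4, 7) = 7
a (Kira): min(4, 7) = 4
j (Zane): max(-1, 2) = 2
k (Zane): max(8, 1, -1) = 8
b (Kira): min(2, 8) = 2
m (Zane): max(6, 7) = 7
n (Zane): max(-5, -4, 6) = 6
c (Kira): min(7, 6) = 6
Left (Zane): max(4, 2, 6) = 6
Kira prefers the lower value; Mid=8, Left=6. Left is better since 6 < 8.

Left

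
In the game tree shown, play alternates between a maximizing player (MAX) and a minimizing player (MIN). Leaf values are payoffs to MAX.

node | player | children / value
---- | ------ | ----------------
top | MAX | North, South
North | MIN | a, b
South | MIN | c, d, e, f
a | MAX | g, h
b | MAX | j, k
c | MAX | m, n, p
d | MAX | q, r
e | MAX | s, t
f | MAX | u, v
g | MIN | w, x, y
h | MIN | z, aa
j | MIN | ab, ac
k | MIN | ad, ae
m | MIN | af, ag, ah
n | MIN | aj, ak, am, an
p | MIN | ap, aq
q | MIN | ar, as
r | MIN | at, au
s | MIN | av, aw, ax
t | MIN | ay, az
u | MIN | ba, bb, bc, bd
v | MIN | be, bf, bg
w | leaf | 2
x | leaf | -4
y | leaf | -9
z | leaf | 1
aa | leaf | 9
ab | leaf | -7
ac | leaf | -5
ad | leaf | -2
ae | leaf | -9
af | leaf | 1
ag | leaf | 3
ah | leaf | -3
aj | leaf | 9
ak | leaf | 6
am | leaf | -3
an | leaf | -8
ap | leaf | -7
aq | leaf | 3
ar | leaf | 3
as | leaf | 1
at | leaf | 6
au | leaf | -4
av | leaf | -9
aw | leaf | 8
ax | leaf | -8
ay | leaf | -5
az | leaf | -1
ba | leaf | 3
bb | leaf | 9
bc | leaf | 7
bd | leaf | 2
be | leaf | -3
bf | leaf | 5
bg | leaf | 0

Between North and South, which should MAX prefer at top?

g (MIN): min(2, -4, -9) = -9
h (MIN): min(1, 9) = 1
a (MAX): max(-9, 1) = 1
j (MIN): min(-7, -5) = -7
k (MIN): min(-2, -9) = -9
b (MAX): max(-7, -9) = -7
North (MIN): min(1, -7) = -7
m (MIN): min(1, 3, -3) = -3
n (MIN): min(9, 6, -3, -8) = -8
p (MIN): min(-7, 3) = -7
c (MAX): max(-3, -8, -7) = -3
q (MIN): min(3, 1) = 1
r (MIN): min(6, -4) = -4
d (MAX): max(1, -4) = 1
s (MIN): min(-9, 8, -8) = -9
t (MIN): min(-5, -1) = -5
e (MAX): max(-9, -5) = -5
u (MIN): min(3, 9, 7, 2) = 2
v (MIN): min(-3, 5, 0) = -3
f (MAX): max(2, -3) = 2
South (MIN): min(-3, 1, -5, 2) = -5
MAX prefers the higher value; North=-7, South=-5. South is better since -5 > -7.

South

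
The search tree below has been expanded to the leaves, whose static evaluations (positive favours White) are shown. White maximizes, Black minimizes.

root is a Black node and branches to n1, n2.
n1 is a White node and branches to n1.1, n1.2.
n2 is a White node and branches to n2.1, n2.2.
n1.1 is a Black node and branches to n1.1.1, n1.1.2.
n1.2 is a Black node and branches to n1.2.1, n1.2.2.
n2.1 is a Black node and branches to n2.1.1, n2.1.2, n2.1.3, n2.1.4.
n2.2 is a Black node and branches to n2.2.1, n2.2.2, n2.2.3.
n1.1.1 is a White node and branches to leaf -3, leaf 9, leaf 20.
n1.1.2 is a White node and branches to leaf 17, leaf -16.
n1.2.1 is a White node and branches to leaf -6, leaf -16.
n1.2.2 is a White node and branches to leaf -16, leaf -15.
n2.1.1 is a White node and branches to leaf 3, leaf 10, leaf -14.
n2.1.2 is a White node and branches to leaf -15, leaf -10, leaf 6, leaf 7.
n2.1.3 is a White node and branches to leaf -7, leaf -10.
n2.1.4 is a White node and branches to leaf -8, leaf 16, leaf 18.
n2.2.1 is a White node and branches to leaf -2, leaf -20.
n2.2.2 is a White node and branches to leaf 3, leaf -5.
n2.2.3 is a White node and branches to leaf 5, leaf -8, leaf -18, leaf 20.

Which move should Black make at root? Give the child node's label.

n2

n1.1.1 (White): max(-3, 9, 20) = 20
n1.1.2 (White): max(17, -16) = 17
n1.1 (Black): min(20, 17) = 17
n1.2.1 (White): max(-6, -16) = -6
n1.2.2 (White): max(-16, -15) = -15
n1.2 (Black): min(-6, -15) = -15
n1 (White): max(17, -15) = 17
n2.1.1 (White): max(3, 10, -14) = 10
n2.1.2 (White): max(-15, -10, 6, 7) = 7
n2.1.3 (White): max(-7, -10) = -7
n2.1.4 (White): max(-8, 16, 18) = 18
n2.1 (Black): min(10, 7, -7, 18) = -7
n2.2.1 (White): max(-2, -20) = -2
n2.2.2 (White): max(3, -5) = 3
n2.2.3 (White): max(5, -8, -18, 20) = 20
n2.2 (Black): min(-2, 3, 20) = -2
n2 (White): max(-7, -2) = -2
root (Black): min(17, -2) = -2
Black at root wants the lowest of {n1=17, n2=-2}, so chooses n2.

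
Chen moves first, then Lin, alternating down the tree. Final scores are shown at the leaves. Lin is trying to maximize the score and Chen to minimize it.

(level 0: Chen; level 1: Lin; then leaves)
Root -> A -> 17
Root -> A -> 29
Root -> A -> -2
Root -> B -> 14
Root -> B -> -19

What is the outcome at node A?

29

A (Lin): max(17, 29, -2) = 29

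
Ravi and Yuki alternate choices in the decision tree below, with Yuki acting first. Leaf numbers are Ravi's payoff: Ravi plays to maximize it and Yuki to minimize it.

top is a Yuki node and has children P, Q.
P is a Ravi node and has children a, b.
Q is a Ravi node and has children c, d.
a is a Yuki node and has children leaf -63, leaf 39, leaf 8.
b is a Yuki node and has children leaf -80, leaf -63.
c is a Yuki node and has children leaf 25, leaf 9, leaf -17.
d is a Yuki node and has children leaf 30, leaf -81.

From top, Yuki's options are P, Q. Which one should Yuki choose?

a (Yuki): min(-63, 39, 8) = -63
b (Yuki): min(-80, -63) = -80
P (Ravi): max(-63, -80) = -63
c (Yuki): min(25, 9, -17) = -17
d (Yuki): min(30, -81) = -81
Q (Ravi): max(-17, -81) = -17
top (Yuki): min(-63, -17) = -63
Yuki at top wants the lowest of {P=-63, Q=-17}, so chooses P.

P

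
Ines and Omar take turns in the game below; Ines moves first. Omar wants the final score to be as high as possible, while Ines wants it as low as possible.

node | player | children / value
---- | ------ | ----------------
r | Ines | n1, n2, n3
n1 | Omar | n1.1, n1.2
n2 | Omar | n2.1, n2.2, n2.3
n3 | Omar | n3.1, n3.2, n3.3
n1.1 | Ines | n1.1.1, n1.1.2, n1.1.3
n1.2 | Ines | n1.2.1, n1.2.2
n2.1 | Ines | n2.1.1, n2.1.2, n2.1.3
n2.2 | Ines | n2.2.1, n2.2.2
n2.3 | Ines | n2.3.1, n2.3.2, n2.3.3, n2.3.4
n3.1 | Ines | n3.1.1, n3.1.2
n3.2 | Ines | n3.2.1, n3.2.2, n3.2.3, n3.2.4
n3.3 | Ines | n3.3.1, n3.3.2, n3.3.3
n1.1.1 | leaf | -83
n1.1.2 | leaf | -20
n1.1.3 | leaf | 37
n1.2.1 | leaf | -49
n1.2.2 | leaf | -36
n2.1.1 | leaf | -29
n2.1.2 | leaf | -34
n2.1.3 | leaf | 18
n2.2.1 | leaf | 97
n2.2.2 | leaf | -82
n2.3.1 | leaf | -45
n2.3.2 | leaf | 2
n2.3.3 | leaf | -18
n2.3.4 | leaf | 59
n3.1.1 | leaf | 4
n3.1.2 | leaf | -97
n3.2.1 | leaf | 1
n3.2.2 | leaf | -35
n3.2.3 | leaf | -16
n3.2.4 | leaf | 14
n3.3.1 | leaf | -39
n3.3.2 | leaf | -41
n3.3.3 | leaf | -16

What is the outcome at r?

n1.1 (Ines): min(-83, -20, 37) = -83
n1.2 (Ines): min(-49, -36) = -49
n1 (Omar): max(-83, -49) = -49
n2.1 (Ines): min(-29, -34, 18) = -34
n2.2 (Ines): min(97, -82) = -82
n2.3 (Ines): min(-45, 2, -18, 59) = -45
n2 (Omar): max(-34, -82, -45) = -34
n3.1 (Ines): min(4, -97) = -97
n3.2 (Ines): min(1, -35, -16, 14) = -35
n3.3 (Ines): min(-39, -41, -16) = -41
n3 (Omar): max(-97, -35, -41) = -35
r (Ines): min(-49, -34, -35) = -49

-49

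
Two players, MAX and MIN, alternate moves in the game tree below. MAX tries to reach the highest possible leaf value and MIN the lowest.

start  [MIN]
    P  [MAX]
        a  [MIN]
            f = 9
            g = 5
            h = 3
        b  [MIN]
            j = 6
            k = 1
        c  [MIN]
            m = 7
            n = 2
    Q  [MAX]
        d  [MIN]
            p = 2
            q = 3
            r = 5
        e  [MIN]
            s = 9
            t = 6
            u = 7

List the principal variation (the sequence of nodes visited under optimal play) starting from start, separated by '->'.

a (MIN): min(9, 5, 3) = 3
b (MIN): min(6, 1) = 1
c (MIN): min(7, 2) = 2
P (MAX): max(3, 1, 2) = 3
d (MIN): min(2, 3, 5) = 2
e (MIN): min(9, 6, 7) = 6
Q (MAX): max(2, 6) = 6
start (MIN): min(3, 6) = 3
At start, MIN picks P (lowest: 3).
At P, MAX picks a (highest: 3).
At a, MIN picks h (lowest: 3).
Terminal value 3.

start -> P -> a -> h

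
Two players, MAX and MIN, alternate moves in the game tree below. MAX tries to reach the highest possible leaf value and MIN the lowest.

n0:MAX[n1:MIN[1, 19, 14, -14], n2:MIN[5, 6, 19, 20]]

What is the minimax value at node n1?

n1 (MIN): min(1, 19, 14, -14) = -14

-14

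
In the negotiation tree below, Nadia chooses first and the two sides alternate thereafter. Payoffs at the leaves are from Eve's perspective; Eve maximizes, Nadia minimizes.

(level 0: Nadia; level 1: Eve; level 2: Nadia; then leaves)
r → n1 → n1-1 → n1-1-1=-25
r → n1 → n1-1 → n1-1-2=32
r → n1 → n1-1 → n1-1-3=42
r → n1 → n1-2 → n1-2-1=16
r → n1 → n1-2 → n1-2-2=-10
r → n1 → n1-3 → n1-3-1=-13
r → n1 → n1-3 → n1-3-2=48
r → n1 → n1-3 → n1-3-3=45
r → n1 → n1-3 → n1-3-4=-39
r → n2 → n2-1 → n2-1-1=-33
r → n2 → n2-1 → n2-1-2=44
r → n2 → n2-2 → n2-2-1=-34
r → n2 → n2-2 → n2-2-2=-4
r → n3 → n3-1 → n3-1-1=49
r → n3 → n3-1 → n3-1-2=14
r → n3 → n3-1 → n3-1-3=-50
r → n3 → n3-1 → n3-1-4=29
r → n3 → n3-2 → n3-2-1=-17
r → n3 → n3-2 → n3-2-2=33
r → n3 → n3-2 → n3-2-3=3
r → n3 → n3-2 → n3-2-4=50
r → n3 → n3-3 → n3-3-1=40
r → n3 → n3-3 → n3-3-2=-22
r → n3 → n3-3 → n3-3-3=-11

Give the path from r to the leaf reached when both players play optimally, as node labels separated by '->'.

n1-1 (Nadia): min(-25, 32, 42) = -25
n1-2 (Nadia): min(16, -10) = -10
n1-3 (Nadia): min(-13, 48, 45, -39) = -39
n1 (Eve): max(-25, -10, -39) = -10
n2-1 (Nadia): min(-33, 44) = -33
n2-2 (Nadia): min(-34, -4) = -34
n2 (Eve): max(-33, -34) = -33
n3-1 (Nadia): min(49, 14, -50, 29) = -50
n3-2 (Nadia): min(-17, 33, 3, 50) = -17
n3-3 (Nadia): min(40, -22, -11) = -22
n3 (Eve): max(-50, -17, -22) = -17
r (Nadia): min(-10, -33, -17) = -33
At r, Nadia picks n2 (lowest: -33).
At n2, Eve picks n2-1 (highest: -33).
At n2-1, Nadia picks n2-1-1 (lowest: -33).
Terminal value -33.

r -> n2 -> n2-1 -> n2-1-1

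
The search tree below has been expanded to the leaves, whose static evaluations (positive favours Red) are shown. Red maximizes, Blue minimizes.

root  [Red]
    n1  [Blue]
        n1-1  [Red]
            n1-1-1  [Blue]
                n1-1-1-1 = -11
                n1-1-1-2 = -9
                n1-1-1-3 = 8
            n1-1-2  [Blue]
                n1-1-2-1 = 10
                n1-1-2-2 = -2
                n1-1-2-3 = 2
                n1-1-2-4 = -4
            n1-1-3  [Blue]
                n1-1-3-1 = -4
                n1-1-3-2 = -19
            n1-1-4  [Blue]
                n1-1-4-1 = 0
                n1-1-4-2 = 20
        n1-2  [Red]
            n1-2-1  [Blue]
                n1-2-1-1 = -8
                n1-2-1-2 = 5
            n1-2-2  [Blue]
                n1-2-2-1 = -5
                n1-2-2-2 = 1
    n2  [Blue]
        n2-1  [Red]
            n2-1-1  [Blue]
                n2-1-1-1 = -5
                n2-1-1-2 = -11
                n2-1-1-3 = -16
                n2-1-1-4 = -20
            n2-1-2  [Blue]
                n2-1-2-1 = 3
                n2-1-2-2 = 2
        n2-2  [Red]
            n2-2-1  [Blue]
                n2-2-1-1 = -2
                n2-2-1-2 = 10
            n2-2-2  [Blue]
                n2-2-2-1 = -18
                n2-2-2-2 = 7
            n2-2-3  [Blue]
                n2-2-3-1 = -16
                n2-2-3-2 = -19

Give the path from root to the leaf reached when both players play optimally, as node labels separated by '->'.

n1-1-1 (Blue): min(-11, -9, 8) = -11
n1-1-2 (Blue): min(10, -2, 2, -4) = -4
n1-1-3 (Blue): min(-4, -19) = -19
n1-1-4 (Blue): min(0, 20) = 0
n1-1 (Red): max(-11, -4, -19, 0) = 0
n1-2-1 (Blue): min(-8, 5) = -8
n1-2-2 (Blue): min(-5, 1) = -5
n1-2 (Red): max(-8, -5) = -5
n1 (Blue): min(0, -5) = -5
n2-1-1 (Blue): min(-5, -11, -16, -20) = -20
n2-1-2 (Blue): min(3, 2) = 2
n2-1 (Red): max(-20, 2) = 2
n2-2-1 (Blue): min(-2, 10) = -2
n2-2-2 (Blue): min(-18, 7) = -18
n2-2-3 (Blue): min(-16, -19) = -19
n2-2 (Red): max(-2, -18, -19) = -2
n2 (Blue): min(2, -2) = -2
root (Red): max(-5, -2) = -2
At root, Red picks n2 (highest: -2).
At n2, Blue picks n2-2 (lowest: -2).
At n2-2, Red picks n2-2-1 (highest: -2).
At n2-2-1, Blue picks n2-2-1-1 (lowest: -2).
Terminal value -2.

root -> n2 -> n2-2 -> n2-2-1 -> n2-2-1-1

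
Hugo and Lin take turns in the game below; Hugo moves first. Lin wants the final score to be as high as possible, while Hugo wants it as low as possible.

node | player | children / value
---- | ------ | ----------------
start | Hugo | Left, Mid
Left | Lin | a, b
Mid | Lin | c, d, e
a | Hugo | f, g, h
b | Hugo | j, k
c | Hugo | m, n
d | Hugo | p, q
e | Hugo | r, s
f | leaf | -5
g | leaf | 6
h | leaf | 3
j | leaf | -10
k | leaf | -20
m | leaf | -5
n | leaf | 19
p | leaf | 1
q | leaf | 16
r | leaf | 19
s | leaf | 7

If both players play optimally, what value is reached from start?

a (Hugo): min(-5, 6, 3) = -5
b (Hugo): min(-10, -20) = -20
Left (Lin): max(-5, -20) = -5
c (Hugo): min(-5, 19) = -5
d (Hugo): min(1, 16) = 1
e (Hugo): min(19, 7) = 7
Mid (Lin): max(-5, 1, 7) = 7
start (Hugo): min(-5, 7) = -5

-5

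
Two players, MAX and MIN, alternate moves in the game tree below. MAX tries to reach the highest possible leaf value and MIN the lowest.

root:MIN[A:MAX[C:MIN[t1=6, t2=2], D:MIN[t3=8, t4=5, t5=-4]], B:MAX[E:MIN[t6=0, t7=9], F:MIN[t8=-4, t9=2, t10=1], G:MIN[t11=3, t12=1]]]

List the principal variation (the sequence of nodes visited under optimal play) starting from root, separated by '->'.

root -> B -> G -> t12

C (MIN): min(6, 2) = 2
D (MIN): min(8, 5, -4) = -4
A (MAX): max(2, -4) = 2
E (MIN): min(0, 9) = 0
F (MIN): min(-4, 2, 1) = -4
G (MIN): min(3, 1) = 1
B (MAX): max(0, -4, 1) = 1
root (MIN): min(2, 1) = 1
At root, MIN picks B (lowest: 1).
At B, MAX picks G (highest: 1).
At G, MIN picks t12 (lowest: 1).
Terminal value 1.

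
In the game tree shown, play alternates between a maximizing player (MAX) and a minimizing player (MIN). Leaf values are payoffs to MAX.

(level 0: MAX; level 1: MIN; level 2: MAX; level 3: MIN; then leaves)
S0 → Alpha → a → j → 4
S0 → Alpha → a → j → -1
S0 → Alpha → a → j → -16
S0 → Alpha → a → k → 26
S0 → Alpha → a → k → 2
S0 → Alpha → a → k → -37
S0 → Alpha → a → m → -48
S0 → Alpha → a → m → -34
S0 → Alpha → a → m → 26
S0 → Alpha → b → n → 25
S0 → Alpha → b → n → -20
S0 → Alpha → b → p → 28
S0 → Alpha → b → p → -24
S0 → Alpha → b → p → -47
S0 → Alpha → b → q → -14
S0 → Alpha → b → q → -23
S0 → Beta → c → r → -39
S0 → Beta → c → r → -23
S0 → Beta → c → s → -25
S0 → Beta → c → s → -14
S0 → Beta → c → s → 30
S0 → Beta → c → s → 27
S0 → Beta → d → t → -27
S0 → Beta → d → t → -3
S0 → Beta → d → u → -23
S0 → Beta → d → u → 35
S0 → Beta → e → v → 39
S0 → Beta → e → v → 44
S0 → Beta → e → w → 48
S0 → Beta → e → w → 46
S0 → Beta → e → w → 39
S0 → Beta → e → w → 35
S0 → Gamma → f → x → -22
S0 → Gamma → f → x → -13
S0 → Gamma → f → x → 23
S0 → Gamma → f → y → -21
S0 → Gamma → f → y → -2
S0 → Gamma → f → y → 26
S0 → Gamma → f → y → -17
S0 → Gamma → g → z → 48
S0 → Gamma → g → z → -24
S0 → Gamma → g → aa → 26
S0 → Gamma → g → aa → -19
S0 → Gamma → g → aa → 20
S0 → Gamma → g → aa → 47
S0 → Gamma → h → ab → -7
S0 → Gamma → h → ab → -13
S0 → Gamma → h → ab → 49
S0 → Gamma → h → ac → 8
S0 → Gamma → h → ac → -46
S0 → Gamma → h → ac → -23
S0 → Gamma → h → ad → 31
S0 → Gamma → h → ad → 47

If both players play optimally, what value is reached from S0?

-20

j (MIN): min(4, -1, -16) = -16
k (MIN): min(26, 2, -37) = -37
m (MIN): min(-48, -34, 26) = -48
a (MAX): max(-16, -37, -48) = -16
n (MIN): min(25, -20) = -20
p (MIN): min(28, -24, -47) = -47
q (MIN): min(-14, -23) = -23
b (MAX): max(-20, -47, -23) = -20
Alpha (MIN): min(-16, -20) = -20
r (MIN): min(-39, -23) = -39
s (MIN): min(-25, -14, 30, 27) = -25
c (MAX): max(-39, -25) = -25
t (MIN): min(-27, -3) = -27
u (MIN): min(-23, 35) = -23
d (MAX): max(-27, -23) = -23
v (MIN): min(39, 44) = 39
w (MIN): min(48, 46, 39, 35) = 35
e (MAX): max(39, 35) = 39
Beta (MIN): min(-25, -23, 39) = -25
x (MIN): min(-22, -13, 23) = -22
y (MIN): min(-21, -2, 26, -17) = -21
f (MAX): max(-22, -21) = -21
z (MIN): min(48, -24) = -24
aa (MIN): min(26, -19, 20, 47) = -19
g (MAX): max(-24, -19) = -19
ab (MIN): min(-7, -13, 49) = -13
ac (MIN): min(8, -46, -23) = -46
ad (MIN): min(31, 47) = 31
h (MAX): max(-13, -46, 31) = 31
Gamma (MIN): min(-21, -19, 31) = -21
S0 (MAX): max(-20, -25, -21) = -20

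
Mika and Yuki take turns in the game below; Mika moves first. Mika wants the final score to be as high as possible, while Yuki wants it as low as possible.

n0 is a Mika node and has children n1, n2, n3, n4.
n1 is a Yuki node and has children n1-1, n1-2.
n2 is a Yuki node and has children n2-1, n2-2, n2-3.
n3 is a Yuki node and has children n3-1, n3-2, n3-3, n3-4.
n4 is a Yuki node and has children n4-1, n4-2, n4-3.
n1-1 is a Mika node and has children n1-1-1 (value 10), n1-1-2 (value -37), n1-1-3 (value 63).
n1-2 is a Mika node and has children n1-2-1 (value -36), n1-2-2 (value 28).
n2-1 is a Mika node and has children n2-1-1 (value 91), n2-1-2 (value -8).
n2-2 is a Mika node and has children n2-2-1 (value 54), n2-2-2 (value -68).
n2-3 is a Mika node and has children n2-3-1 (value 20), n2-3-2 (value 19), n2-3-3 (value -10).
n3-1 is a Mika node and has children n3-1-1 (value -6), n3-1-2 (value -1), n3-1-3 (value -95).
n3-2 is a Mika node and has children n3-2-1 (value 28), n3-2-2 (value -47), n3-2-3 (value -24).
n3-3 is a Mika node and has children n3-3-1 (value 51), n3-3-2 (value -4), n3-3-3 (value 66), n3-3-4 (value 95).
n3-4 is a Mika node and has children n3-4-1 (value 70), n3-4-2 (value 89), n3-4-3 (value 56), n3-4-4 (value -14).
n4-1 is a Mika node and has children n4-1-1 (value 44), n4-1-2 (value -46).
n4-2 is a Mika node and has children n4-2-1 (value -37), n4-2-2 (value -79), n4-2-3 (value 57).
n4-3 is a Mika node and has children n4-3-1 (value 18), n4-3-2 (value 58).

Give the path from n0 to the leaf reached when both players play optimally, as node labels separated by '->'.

n1-1 (Mika): max(10, -37, 63) = 63
n1-2 (Mika): max(-36, 28) = 28
n1 (Yuki): min(63, 28) = 28
n2-1 (Mika): max(91, -8) = 91
n2-2 (Mika): max(54, -68) = 54
n2-3 (Mika): max(20, 19, -10) = 20
n2 (Yuki): min(91, 54, 20) = 20
n3-1 (Mika): max(-6, -1, -95) = -1
n3-2 (Mika): max(28, -47, -24) = 28
n3-3 (Mika): max(51, -4, 66, 95) = 95
n3-4 (Mika): max(70, 89, 56, -14) = 89
n3 (Yuki): min(-1, 28, 95, 89) = -1
n4-1 (Mika): max(44, -46) = 44
n4-2 (Mika): max(-37, -79, 57) = 57
n4-3 (Mika): max(18, 58) = 58
n4 (Yuki): min(44, 57, 58) = 44
n0 (Mika): max(28, 20, -1, 44) = 44
At n0, Mika picks n4 (highest: 44).
At n4, Yuki picks n4-1 (lowest: 44).
At n4-1, Mika picks n4-1-1 (highest: 44).
Terminal value 44.

n0 -> n4 -> n4-1 -> n4-1-1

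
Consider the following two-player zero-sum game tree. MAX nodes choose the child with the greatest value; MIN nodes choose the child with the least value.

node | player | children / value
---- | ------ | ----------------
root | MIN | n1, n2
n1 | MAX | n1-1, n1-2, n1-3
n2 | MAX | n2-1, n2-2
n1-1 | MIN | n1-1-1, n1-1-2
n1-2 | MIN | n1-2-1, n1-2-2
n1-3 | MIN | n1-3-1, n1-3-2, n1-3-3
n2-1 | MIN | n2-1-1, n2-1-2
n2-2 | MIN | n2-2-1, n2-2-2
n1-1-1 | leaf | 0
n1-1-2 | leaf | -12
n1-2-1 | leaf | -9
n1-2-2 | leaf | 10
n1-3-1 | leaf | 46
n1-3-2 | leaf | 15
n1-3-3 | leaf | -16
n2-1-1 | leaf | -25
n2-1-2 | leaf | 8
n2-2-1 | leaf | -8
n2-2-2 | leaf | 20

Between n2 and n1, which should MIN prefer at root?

n1

n2-1 (MIN): min(-25, 8) = -25
n2-2 (MIN): min(-8, 20) = -8
n2 (MAX): max(-25, -8) = -8
n1-1 (MIN): min(0, -12) = -12
n1-2 (MIN): min(-9, 10) = -9
n1-3 (MIN): min(46, 15, -16) = -16
n1 (MAX): max(-12, -9, -16) = -9
MIN prefers the lower value; n2=-8, n1=-9. n1 is better since -9 < -8.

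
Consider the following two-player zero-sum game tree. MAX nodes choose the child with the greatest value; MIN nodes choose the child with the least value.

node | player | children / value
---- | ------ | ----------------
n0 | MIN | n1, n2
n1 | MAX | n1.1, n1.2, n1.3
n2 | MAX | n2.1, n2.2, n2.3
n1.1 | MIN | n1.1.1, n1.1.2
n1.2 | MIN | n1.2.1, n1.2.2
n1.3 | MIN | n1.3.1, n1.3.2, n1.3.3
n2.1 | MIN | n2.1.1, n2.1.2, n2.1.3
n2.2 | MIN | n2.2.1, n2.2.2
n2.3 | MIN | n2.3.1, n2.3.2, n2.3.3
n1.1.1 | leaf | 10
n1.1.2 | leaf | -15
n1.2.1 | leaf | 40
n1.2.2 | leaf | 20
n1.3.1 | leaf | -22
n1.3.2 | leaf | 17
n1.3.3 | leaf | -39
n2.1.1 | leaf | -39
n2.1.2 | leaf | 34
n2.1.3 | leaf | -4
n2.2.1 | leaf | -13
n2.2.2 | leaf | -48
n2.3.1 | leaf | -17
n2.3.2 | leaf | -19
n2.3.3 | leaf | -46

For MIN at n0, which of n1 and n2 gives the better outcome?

n2

n1.1 (MIN): min(10, -15) = -15
n1.2 (MIN): min(40, 20) = 20
n1.3 (MIN): min(-22, 17, -39) = -39
n1 (MAX): max(-15, 20, -39) = 20
n2.1 (MIN): min(-39, 34, -4) = -39
n2.2 (MIN): min(-13, -48) = -48
n2.3 (MIN): min(-17, -19, -46) = -46
n2 (MAX): max(-39, -48, -46) = -39
MIN prefers the lower value; n1=20, n2=-39. n2 is better since -39 < 20.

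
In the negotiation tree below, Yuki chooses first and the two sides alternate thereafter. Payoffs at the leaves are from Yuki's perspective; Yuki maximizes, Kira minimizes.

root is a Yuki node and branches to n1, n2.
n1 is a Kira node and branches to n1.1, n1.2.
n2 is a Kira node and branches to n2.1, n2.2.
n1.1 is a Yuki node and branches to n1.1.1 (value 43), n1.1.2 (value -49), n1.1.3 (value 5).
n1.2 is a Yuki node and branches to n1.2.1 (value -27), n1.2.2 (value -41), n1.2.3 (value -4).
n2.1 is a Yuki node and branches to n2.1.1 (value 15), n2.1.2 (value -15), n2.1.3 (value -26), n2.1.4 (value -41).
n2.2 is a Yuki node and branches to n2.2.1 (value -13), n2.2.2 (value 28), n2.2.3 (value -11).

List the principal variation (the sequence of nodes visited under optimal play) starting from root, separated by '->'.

n1.1 (Yuki): max(43, -49, 5) = 43
n1.2 (Yuki): max(-27, -41, -4) = -4
n1 (Kira): min(43, -4) = -4
n2.1 (Yuki): max(15, -15, -26, -41) = 15
n2.2 (Yuki): max(-13, 28, -11) = 28
n2 (Kira): min(15, 28) = 15
root (Yuki): max(-4, 15) = 15
At root, Yuki picks n2 (highest: 15).
At n2, Kira picks n2.1 (lowest: 15).
At n2.1, Yuki picks n2.1.1 (highest: 15).
Terminal value 15.

root -> n2 -> n2.1 -> n2.1.1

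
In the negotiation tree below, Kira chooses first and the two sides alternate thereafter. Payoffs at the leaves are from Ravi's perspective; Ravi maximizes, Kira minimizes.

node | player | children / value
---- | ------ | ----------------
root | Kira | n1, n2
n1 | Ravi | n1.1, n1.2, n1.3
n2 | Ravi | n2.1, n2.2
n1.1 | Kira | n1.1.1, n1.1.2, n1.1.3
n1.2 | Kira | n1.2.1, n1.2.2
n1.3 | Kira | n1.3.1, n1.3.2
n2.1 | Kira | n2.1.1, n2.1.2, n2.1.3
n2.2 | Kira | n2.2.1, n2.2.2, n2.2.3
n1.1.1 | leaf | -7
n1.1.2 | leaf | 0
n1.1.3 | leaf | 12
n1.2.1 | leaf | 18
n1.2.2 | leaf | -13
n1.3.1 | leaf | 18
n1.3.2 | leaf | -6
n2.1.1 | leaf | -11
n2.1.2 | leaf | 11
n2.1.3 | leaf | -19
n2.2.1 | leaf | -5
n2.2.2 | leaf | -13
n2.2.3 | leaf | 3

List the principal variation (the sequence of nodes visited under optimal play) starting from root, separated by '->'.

root -> n2 -> n2.2 -> n2.2.2

n1.1 (Kira): min(-7, 0, 12) = -7
n1.2 (Kira): min(18, -13) = -13
n1.3 (Kira): min(18, -6) = -6
n1 (Ravi): max(-7, -13, -6) = -6
n2.1 (Kira): min(-11, 11, -19) = -19
n2.2 (Kira): min(-5, -13, 3) = -13
n2 (Ravi): max(-19, -13) = -13
root (Kira): min(-6, -13) = -13
At root, Kira picks n2 (lowest: -13).
At n2, Ravi picks n2.2 (highest: -13).
At n2.2, Kira picks n2.2.2 (lowest: -13).
Terminal value -13.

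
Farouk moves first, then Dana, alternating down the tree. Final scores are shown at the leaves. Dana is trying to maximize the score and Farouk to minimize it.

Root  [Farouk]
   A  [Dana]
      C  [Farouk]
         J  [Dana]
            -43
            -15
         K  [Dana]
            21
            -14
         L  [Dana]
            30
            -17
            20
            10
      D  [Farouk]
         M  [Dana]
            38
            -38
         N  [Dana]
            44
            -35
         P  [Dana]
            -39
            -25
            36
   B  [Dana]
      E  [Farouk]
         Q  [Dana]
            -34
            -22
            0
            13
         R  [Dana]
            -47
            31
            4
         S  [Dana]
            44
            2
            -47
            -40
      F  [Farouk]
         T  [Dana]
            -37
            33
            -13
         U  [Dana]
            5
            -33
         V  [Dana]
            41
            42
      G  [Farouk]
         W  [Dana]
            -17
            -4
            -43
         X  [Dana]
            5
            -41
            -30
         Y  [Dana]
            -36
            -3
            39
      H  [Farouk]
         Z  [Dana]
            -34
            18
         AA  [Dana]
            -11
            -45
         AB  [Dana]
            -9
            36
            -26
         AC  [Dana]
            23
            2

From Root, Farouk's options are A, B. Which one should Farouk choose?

B

J (Dana): max(-43, -15) = -15
K (Dana): max(21, -14) = 21
L (Dana): max(30, -17, 20, 10) = 30
C (Farouk): min(-15, 21, 30) = -15
M (Dana): max(38, -38) = 38
N (Dana): max(44, -35) = 44
P (Dana): max(-39, -25, 36) = 36
D (Farouk): min(38, 44, 36) = 36
A (Dana): max(-15, 36) = 36
Q (Dana): max(-34, -22, 0, 13) = 13
R (Dana): max(-47, 31, 4) = 31
S (Dana): max(44, 2, -47, -40) = 44
E (Farouk): min(13, 31, 44) = 13
T (Dana): max(-37, 33, -13) = 33
U (Dana): max(5, -33) = 5
V (Dana): max(41, 42) = 42
F (Farouk): min(33, 5, 42) = 5
W (Dana): max(-17, -4, -43) = -4
X (Dana): max(5, -41, -30) = 5
Y (Dana): max(-36, -3, 39) = 39
G (Farouk): min(-4, 5, 39) = -4
Z (Dana): max(-34, 18) = 18
AA (Dana): max(-11, -45) = -11
AB (Dana): max(-9, 36, -26) = 36
AC (Dana): max(23, 2) = 23
H (Farouk): min(18, -11, 36, 23) = -11
B (Dana): max(13, 5, -4, -11) = 13
Root (Farouk): min(36, 13) = 13
Farouk at Root wants the lowest of {A=36, B=13}, so chooses B.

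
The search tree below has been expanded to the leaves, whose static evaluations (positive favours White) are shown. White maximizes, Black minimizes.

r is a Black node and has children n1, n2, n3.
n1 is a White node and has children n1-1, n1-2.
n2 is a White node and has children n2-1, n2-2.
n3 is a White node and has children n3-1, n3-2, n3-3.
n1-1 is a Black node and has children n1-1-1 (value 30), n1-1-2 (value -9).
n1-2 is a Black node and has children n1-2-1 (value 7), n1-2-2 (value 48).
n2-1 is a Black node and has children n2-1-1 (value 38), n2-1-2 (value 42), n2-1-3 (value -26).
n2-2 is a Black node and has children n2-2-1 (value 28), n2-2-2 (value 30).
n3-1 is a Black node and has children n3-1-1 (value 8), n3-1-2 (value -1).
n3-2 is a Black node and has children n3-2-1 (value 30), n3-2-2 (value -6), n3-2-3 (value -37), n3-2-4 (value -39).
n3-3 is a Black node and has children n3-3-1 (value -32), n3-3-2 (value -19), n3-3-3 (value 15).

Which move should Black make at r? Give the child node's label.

n1-1 (Black): min(30, -9) = -9
n1-2 (Black): min(7, 48) = 7
n1 (White): max(-9, 7) = 7
n2-1 (Black): min(38, 42, -26) = -26
n2-2 (Black): min(28, 30) = 28
n2 (White): max(-26, 28) = 28
n3-1 (Black): min(8, -1) = -1
n3-2 (Black): min(30, -6, -37, -39) = -39
n3-3 (Black): min(-32, -19, 15) = -32
n3 (White): max(-1, -39, -32) = -1
r (Black): min(7, 28, -1) = -1
Black at r wants the lowest of {n1=7, n2=28, n3=-1}, so chooses n3.

n3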